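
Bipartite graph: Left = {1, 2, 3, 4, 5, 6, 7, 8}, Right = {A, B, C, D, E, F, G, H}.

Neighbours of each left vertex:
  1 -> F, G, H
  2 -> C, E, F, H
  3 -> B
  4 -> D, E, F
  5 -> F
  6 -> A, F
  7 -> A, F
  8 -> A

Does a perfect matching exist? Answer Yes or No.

No

The set {5, 6, 7, 8} has only 2 neighbours ({A, F}), so by Hall's theorem at most 6 of the 8 left vertices can be matched.
Hence no matching covers every left vertex.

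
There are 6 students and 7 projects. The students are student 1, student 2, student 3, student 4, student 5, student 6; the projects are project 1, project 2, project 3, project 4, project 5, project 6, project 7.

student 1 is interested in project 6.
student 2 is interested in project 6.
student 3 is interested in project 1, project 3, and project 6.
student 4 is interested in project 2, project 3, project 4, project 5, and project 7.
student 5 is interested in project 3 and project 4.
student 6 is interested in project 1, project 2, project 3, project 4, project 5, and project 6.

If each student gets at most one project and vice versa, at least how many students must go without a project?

1

A valid assignment of size 5: student 1-project 6, student 3-project 1, student 4-project 7, student 5-project 4, student 6-project 3.
The set {student 1, student 2} has only 1 neighbour ({project 6}), so by Hall's theorem at most 5 of the 6 students can be matched.
That matches 5 of the 6, leaving 1 unmatched; no matching can do better.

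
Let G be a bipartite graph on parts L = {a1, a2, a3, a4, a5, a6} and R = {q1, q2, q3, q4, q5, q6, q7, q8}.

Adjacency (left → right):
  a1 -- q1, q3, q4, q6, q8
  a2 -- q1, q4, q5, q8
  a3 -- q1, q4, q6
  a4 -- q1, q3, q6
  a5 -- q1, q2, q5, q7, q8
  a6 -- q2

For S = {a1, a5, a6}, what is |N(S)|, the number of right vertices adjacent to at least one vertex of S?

8

The union of neighbours of {a1, a5, a6} is {q1, q2, q3, q4, q5, q6, q7, q8}, which has 8 elements.
Since |N(S)| = 8 ≥ |S| = 3, Hall's condition holds for this subset.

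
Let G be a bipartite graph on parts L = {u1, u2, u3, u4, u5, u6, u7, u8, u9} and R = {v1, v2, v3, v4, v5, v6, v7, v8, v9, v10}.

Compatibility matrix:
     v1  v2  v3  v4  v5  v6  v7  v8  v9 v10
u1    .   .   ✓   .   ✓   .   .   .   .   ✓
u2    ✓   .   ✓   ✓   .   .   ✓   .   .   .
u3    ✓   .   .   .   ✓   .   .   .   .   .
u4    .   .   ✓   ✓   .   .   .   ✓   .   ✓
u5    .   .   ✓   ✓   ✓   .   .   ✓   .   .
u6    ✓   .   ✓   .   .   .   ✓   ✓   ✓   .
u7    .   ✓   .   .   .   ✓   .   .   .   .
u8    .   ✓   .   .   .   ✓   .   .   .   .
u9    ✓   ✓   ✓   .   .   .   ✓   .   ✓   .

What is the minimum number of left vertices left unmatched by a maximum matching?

0

One maximum matching: u1-v10, u2-v7, u3-v5, u4-v4, u5-v8, u6-v1, u7-v6, u8-v2, u9-v3.
All 9 left vertices are matched, so no larger matching exists.
That matches 9 of the 9, leaving 0 unmatched; no matching can do better.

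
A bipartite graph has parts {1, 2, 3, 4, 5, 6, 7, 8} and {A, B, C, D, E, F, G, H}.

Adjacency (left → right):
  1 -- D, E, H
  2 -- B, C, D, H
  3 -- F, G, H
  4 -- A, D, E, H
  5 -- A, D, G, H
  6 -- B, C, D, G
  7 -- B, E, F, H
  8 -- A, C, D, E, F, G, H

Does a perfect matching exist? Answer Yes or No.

Yes

For example, pair 1→E, 2→C, 3→F, 4→A, 5→D, 6→B, 7→H, 8→G.
All 8 left vertices are covered.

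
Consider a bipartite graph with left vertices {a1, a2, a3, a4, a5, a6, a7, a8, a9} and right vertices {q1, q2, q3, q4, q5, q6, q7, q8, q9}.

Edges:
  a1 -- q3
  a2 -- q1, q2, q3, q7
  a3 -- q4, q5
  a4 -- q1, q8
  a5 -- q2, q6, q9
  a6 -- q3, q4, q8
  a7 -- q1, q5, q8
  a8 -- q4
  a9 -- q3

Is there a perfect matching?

The set {a1, a3, a4, a6, a7, a8, a9} has only 5 neighbours ({q1, q3, q4, q5, q8}), so by Hall's theorem at most 7 of the 9 left vertices can be matched.
Hence no matching covers every left vertex.

No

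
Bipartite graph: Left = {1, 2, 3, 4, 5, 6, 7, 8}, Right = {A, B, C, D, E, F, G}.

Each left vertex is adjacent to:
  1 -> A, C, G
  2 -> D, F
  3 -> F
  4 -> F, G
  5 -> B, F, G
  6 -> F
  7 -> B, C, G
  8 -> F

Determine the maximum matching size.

One maximum matching: 1–A, 2–D, 3–F, 4–G, 5–B, 7–C.
The set {3, 6, 8} has only 1 neighbour ({F}), so by Hall's theorem at most 6 of the 8 left vertices can be matched.

6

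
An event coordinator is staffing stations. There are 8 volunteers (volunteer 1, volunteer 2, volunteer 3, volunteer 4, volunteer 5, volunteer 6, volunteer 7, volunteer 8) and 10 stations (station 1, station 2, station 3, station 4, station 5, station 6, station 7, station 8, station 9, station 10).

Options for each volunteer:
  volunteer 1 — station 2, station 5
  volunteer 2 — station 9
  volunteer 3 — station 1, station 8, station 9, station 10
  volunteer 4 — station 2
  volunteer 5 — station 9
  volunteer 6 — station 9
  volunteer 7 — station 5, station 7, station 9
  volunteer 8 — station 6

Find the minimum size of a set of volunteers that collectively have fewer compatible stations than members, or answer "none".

Take S = {volunteer 2, volunteer 5}. Its neighbourhood is {station 9}, so |N(S)| = 1 < |S| = 2.
No single vertex violates Hall's condition since each has at least one neighbour, so 2 is the minimum.

2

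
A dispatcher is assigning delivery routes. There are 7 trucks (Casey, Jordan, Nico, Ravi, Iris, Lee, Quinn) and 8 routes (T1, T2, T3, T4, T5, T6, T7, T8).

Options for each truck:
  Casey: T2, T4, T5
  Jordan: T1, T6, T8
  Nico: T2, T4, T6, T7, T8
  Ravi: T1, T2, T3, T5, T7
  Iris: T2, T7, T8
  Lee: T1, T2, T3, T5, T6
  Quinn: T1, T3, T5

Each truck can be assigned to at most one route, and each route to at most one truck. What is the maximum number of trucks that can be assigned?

7

One maximum matching: Casey→T2, Jordan→T6, Nico→T4, Ravi→T7, Iris→T8, Lee→T3, Quinn→T5.
This saturates every truck, so 7 is the maximum.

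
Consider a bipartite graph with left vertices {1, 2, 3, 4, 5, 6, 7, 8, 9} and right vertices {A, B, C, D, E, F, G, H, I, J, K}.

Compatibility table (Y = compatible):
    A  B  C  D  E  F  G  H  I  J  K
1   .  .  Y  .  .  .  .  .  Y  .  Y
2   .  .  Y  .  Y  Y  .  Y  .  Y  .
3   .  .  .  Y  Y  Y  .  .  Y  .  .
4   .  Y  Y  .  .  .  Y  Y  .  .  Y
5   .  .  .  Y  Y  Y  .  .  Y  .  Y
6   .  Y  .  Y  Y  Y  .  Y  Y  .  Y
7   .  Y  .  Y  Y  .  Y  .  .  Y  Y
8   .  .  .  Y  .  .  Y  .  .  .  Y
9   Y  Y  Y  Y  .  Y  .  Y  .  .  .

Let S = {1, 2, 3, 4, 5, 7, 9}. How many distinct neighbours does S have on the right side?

The union of neighbours of {1, 2, 3, 4, 5, 7, 9} is {A, B, C, D, E, F, G, H, I, J, K}, which has 11 elements.
Since |N(S)| = 11 ≥ |S| = 7, Hall's condition holds for this subset.

11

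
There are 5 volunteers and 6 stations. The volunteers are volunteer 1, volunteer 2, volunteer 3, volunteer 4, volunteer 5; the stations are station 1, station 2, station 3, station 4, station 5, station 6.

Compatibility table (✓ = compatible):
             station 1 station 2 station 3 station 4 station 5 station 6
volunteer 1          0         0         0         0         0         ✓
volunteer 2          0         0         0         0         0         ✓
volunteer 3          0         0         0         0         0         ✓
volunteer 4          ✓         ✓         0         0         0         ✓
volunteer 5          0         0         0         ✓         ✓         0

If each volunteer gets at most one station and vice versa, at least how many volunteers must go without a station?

A valid assignment of size 3: volunteer 1-station 6, volunteer 4-station 2, volunteer 5-station 5.
The set {volunteer 1, volunteer 2, volunteer 3} has only 1 neighbour ({station 6}), so by Hall's theorem at most 3 of the 5 volunteers can be matched.
That matches 3 of the 5, leaving 2 unmatched; no matching can do better.

2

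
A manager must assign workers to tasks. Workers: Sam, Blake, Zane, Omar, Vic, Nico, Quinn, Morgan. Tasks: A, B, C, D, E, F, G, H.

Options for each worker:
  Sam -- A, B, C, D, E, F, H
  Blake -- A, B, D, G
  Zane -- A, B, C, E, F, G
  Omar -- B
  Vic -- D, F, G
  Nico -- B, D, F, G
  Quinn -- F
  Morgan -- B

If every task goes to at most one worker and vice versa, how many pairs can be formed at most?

A valid assignment of size 7: Sam-H, Blake-A, Zane-E, Omar-B, Vic-G, Nico-D, Quinn-F.
The set {Omar, Morgan} has only 1 neighbour ({B}), so by Hall's theorem at most 7 of the 8 workers can be matched.

7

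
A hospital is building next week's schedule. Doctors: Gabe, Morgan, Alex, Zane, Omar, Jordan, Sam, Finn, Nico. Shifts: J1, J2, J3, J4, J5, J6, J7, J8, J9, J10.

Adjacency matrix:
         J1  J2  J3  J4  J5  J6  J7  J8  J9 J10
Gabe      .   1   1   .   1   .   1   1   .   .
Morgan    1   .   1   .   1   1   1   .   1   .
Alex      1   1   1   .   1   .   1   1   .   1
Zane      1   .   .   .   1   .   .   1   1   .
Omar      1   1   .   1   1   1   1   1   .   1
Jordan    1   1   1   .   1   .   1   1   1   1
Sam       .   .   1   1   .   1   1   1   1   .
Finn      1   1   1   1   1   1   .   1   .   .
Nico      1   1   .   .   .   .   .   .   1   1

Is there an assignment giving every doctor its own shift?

One maximum matching: Gabe→J8, Morgan→J1, Alex→J10, Zane→J5, Omar→J7, Jordan→J3, Sam→J6, Finn→J2, Nico→J9.
Every doctor is matched, so this matching saturates all of them.

Yes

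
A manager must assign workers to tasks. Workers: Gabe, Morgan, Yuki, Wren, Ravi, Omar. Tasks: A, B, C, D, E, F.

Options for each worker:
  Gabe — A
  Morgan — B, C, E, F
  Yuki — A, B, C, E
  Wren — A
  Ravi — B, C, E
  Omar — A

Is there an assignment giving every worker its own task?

No

The set {Gabe, Wren, Omar} has only 1 neighbour ({A}), so by Hall's theorem at most 4 of the 6 workers can be matched.
Hence no matching covers every worker.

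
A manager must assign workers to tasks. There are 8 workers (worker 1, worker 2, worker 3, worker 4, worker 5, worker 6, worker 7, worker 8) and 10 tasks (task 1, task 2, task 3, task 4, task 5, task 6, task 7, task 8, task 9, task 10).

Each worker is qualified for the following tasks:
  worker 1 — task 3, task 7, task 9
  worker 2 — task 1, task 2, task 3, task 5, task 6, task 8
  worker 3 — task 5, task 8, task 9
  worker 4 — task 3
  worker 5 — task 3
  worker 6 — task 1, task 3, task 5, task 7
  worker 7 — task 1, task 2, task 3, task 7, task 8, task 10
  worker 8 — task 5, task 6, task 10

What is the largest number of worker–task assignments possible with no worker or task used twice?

For example, pair worker 1–task 9, worker 2–task 1, worker 3–task 5, worker 4–task 3, worker 6–task 7, worker 7–task 8, worker 8–task 6.
The set {worker 4, worker 5} has only 1 neighbour ({task 3}), so by Hall's theorem at most 7 of the 8 workers can be matched.

7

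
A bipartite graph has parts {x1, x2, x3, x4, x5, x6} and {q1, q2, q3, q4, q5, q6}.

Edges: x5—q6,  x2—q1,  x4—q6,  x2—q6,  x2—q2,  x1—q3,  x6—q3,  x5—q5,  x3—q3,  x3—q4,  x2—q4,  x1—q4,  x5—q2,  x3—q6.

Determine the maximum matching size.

5

One maximum matching: x1→q3, x2→q1, x3→q4, x4→q6, x5→q2.
The set {x1, x3, x4, x6} has only 3 neighbours ({q3, q4, q6}), so by Hall's theorem at most 5 of the 6 left vertices can be matched.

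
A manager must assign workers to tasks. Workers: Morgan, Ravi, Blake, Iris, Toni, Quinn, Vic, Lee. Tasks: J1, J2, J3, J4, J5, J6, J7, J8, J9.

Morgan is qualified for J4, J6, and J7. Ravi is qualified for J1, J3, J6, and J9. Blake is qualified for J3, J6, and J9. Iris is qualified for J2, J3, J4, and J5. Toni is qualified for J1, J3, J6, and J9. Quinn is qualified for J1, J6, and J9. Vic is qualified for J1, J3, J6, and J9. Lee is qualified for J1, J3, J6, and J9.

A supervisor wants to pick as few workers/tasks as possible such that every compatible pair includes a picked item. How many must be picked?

A maximum matching has 6 edges (e.g. Morgan–J7, Ravi–J1, Blake–J3, Iris–J5, Toni–J6, Quinn–J9).
By König's theorem the minimum vertex cover has the same size. One such cover is {Morgan, Iris, J1, J3, J6, J9}.

6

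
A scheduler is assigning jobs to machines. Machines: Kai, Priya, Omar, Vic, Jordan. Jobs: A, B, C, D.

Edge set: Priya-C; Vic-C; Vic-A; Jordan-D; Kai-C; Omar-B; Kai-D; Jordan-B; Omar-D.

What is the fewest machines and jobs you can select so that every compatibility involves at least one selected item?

4

{Vic, B, C, D} is a vertex cover of size 4: every edge has an endpoint in this set.
No smaller cover exists because Kai–D, Priya–C, Omar–B, Vic–A is a matching of size 4, and a cover must include an endpoint of each of these disjoint edges (König's theorem).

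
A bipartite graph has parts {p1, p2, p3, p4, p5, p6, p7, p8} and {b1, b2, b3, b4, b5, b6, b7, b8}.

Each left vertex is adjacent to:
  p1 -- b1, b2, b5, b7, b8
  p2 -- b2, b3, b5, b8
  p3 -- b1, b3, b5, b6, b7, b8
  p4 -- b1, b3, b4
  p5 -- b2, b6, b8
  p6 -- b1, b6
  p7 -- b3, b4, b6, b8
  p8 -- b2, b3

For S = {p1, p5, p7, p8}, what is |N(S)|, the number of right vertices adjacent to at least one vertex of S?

The union of neighbours of {p1, p5, p7, p8} is {b1, b2, b3, b4, b5, b6, b7, b8}, which has 8 elements.
Since |N(S)| = 8 ≥ |S| = 4, Hall's condition holds for this subset.

8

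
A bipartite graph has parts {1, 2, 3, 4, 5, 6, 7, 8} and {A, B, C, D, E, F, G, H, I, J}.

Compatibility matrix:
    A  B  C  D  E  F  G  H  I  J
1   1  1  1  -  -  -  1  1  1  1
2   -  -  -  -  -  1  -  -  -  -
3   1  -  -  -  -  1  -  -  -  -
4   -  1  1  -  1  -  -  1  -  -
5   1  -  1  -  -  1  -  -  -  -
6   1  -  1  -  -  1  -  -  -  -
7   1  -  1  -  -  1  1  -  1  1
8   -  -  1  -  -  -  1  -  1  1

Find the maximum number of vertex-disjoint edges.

A valid assignment of size 7: 1–H, 2–F, 3–A, 4–B, 5–C, 7–G, 8–J.
The set {2, 3, 5, 6} has only 3 neighbours ({A, C, F}), so by Hall's theorem at most 7 of the 8 left vertices can be matched.

7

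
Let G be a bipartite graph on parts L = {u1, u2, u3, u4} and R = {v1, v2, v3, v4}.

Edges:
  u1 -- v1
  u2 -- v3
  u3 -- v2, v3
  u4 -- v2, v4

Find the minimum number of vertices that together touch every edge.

4

{u1, u2, u3, u4} is a vertex cover of size 4: every edge has an endpoint in this set.
No smaller cover exists because u1–v1, u2–v3, u3–v2, u4–v4 is a matching of size 4, and a cover must include an endpoint of each of these disjoint edges (König's theorem).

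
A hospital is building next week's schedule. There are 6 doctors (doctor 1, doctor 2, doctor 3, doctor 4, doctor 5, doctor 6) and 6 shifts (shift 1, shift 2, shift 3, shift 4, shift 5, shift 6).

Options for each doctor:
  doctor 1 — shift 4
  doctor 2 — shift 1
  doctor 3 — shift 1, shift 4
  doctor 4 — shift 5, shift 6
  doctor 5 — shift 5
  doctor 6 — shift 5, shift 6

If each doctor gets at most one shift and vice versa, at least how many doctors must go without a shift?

2

One maximum matching: doctor 1–shift 4, doctor 2–shift 1, doctor 4–shift 6, doctor 5–shift 5.
The set {doctor 1, doctor 2, doctor 3, doctor 4, doctor 5, doctor 6} has only 4 neighbours ({shift 1, shift 4, shift 5, shift 6}), so by Hall's theorem at most 4 of the 6 doctors can be matched.
That matches 4 of the 6, leaving 2 unmatched; no matching can do better.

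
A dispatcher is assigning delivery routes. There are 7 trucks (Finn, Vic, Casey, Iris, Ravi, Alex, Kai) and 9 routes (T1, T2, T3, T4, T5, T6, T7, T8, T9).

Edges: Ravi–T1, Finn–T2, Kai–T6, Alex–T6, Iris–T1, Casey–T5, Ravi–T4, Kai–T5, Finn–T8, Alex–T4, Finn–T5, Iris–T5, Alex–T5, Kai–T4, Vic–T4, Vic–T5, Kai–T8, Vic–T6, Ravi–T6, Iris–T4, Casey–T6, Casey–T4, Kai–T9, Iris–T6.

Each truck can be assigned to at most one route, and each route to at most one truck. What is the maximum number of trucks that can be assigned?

One maximum matching: Finn→T2, Vic→T5, Casey→T4, Iris→T1, Ravi→T6, Kai→T8.
The set {Vic, Casey, Iris, Ravi, Alex} has only 4 neighbours ({T1, T4, T5, T6}), so by Hall's theorem at most 6 of the 7 trucks can be matched.

6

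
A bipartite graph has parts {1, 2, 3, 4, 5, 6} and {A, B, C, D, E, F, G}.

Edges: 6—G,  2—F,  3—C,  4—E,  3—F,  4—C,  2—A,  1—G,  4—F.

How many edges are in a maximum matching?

4

One maximum matching: 1→G, 2→A, 3→F, 4→E.
The set {1, 5, 6} has only 1 neighbour ({G}), so by Hall's theorem at most 4 of the 6 left vertices can be matched.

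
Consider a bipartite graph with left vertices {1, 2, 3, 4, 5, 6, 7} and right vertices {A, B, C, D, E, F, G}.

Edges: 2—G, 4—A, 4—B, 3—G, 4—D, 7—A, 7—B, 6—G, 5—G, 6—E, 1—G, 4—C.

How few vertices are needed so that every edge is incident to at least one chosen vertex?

4

The 4 edges 1–G, 4–C, 6–E, 7–B form a matching, so any vertex cover needs at least 4 vertices (one per matched edge).
Conversely {4, 6, 7, G} meets every edge and has exactly 4 vertices, so 4 is optimal.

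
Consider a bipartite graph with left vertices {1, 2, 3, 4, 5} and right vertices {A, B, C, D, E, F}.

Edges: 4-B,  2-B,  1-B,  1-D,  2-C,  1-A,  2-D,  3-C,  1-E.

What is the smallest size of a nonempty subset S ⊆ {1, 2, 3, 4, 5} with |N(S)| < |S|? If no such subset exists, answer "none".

1

Take S = {5}. Its neighbourhood is {}, so |N(S)| = 0 < |S| = 1.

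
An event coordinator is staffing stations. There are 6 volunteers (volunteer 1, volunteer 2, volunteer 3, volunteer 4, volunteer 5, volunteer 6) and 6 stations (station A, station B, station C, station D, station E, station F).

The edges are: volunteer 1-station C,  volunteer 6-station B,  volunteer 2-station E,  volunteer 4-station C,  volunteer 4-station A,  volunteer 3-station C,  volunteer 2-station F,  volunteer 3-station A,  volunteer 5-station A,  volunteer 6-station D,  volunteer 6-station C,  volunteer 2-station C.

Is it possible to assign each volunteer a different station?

The set {volunteer 1, volunteer 3, volunteer 4, volunteer 5} has only 2 neighbours ({station A, station C}), so by Hall's theorem at most 4 of the 6 volunteers can be matched.
Hence no matching covers every volunteer.

No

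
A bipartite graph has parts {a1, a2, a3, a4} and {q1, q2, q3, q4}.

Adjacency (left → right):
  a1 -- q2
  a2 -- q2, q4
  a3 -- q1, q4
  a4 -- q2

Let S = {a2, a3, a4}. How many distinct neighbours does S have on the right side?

3

The union of neighbours of {a2, a3, a4} is {q1, q2, q4}, which has 3 elements.
Since |N(S)| = 3 ≥ |S| = 3, Hall's condition holds for this subset.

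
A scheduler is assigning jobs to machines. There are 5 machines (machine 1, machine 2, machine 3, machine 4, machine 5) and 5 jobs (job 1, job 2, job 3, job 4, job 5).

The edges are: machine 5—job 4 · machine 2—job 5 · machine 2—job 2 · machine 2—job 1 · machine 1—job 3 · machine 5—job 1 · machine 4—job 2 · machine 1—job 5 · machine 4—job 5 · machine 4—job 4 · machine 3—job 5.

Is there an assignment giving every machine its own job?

A valid assignment of size 5: machine 1→job 3, machine 2→job 2, machine 3→job 5, machine 4→job 4, machine 5→job 1.
All 5 machines are covered.

Yes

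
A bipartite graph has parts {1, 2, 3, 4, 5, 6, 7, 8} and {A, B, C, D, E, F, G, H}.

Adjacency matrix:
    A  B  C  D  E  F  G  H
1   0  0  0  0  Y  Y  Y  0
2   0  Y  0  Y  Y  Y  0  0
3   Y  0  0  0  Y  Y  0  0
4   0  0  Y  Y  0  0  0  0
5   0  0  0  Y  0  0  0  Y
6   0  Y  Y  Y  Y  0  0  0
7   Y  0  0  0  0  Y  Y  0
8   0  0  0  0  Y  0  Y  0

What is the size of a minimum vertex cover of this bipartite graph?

{1, 2, 3, 4, 5, 6, 7, 8} is a vertex cover of size 8: every edge has an endpoint in this set.
No smaller cover exists because 1–G, 2–B, 3–F, 4–D, 5–H, 6–C, 7–A, 8–E is a matching of size 8, and a cover must include an endpoint of each of these disjoint edges (König's theorem).

8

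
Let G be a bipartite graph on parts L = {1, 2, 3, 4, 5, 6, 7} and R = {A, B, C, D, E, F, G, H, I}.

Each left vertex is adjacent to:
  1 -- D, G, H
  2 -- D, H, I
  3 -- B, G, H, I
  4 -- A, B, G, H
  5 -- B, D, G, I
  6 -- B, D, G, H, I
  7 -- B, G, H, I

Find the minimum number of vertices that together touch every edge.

6

{4, B, D, G, H, I} is a vertex cover of size 6: every edge has an endpoint in this set.
No smaller cover exists because 1–D, 2–I, 3–H, 4–A, 5–B, 6–G is a matching of size 6, and a cover must include an endpoint of each of these disjoint edges (König's theorem).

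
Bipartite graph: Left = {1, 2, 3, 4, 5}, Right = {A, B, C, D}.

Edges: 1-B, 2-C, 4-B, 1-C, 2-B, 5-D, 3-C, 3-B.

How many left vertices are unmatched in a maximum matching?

A valid assignment of size 3: 1-C, 2-B, 5-D.
The set {1, 2, 3, 4} has only 2 neighbours ({B, C}), so by Hall's theorem at most 3 of the 5 left vertices can be matched.
That matches 3 of the 5, leaving 2 unmatched; no matching can do better.

2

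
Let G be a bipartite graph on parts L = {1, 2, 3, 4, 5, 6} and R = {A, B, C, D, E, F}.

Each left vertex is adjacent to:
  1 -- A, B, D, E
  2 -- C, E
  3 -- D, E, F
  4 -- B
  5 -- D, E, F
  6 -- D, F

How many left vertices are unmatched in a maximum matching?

For example, pair 1–A, 2–C, 3–E, 4–B, 5–D, 6–F.
This saturates every left vertex, so 6 is the maximum.
That matches 6 of the 6, leaving 0 unmatched; no matching can do better.

0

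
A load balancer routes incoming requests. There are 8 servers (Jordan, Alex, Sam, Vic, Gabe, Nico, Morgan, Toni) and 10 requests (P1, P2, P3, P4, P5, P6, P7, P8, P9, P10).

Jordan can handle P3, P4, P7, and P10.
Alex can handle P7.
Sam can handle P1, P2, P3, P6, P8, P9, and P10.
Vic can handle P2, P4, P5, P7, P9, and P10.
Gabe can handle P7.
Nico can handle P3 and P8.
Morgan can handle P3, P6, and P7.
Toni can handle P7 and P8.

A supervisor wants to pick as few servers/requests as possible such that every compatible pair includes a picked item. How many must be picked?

7

{Jordan, Sam, Vic, Nico, Morgan, Toni, P7} is a vertex cover of size 7: every edge has an endpoint in this set.
No smaller cover exists because Jordan–P10, Alex–P7, Sam–P1, Vic–P2, Nico–P3, Morgan–P6, Toni–P8 is a matching of size 7, and a cover must include an endpoint of each of these disjoint edges (König's theorem).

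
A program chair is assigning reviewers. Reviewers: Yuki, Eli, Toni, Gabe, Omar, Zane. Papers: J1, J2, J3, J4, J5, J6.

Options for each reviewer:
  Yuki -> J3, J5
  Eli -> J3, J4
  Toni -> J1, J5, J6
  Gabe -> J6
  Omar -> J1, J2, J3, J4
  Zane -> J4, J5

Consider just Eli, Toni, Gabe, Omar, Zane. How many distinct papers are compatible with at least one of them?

6

The union of neighbours of {Eli, Toni, Gabe, Omar, Zane} is {J1, J2, J3, J4, J5, J6}, which has 6 elements.
Since |N(S)| = 6 ≥ |S| = 5, Hall's condition holds for this subset.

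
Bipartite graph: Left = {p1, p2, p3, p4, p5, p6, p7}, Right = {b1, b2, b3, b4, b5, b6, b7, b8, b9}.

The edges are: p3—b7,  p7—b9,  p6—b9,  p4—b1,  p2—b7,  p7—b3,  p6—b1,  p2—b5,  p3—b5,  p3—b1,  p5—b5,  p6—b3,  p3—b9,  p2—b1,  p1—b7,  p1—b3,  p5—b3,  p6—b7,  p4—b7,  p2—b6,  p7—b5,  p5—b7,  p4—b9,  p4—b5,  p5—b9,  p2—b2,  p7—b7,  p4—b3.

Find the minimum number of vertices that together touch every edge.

6

The 6 edges p1–b7, p2–b6, p3–b9, p4–b1, p5–b5, p6–b3 form a matching, so any vertex cover needs at least 6 vertices (one per matched edge).
Conversely {p2, b1, b3, b5, b7, b9} meets every edge and has exactly 6 vertices, so 6 is optimal.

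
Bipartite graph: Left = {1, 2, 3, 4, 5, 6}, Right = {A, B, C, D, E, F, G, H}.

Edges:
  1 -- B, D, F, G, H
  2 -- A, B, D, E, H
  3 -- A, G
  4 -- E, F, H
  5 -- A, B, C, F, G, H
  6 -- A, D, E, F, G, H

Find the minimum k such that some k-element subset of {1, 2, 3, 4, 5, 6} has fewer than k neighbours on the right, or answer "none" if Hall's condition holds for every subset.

none

A matching saturating every left vertex exists, for instance 1→B, 2→E, 3→A, 4→F, 5→H, 6→G.
By Hall's marriage theorem, this means |N(S)| ≥ |S| for every subset S, so no violating subset exists.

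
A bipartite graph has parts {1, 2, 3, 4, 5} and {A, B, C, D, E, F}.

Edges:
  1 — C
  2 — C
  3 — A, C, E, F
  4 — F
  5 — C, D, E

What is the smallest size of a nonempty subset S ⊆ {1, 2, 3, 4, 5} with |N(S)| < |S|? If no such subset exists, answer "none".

2

Take S = {1, 2}. Its neighbourhood is {C}, so |N(S)| = 1 < |S| = 2.
No single vertex violates Hall's condition since each has at least one neighbour, so 2 is the minimum.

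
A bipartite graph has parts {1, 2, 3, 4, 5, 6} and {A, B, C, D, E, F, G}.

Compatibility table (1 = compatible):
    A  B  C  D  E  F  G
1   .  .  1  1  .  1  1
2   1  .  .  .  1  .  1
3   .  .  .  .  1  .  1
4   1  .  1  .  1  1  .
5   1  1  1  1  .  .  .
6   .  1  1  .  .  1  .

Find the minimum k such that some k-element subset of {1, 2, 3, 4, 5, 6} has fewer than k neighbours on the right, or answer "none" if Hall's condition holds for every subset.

none

A matching saturating every left vertex exists, for instance 1→F, 2→A, 3→G, 4→E, 5→C, 6→B.
By Hall's marriage theorem, this means |N(S)| ≥ |S| for every subset S, so no violating subset exists.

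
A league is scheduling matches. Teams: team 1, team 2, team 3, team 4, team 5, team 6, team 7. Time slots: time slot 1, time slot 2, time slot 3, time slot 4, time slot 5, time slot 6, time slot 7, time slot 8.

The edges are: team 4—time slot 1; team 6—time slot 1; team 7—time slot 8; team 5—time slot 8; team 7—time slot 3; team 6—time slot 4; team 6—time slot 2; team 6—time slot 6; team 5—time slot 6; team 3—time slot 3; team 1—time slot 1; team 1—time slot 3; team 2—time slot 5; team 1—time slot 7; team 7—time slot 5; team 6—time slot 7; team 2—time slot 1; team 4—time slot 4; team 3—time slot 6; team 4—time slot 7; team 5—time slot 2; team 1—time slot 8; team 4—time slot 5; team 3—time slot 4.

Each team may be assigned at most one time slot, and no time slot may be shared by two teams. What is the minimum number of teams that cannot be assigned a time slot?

A valid assignment of size 7: team 1-time slot 7, team 2-time slot 1, team 3-time slot 3, team 4-time slot 5, team 5-time slot 2, team 6-time slot 4, team 7-time slot 8.
All 7 teams are matched, so no larger matching exists.
That matches 7 of the 7, leaving 0 unmatched; no matching can do better.

0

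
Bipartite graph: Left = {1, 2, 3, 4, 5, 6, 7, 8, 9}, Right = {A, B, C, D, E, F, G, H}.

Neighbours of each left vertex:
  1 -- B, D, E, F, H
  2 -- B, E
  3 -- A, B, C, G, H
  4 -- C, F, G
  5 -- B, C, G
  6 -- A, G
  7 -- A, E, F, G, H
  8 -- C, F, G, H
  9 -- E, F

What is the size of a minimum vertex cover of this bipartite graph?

A maximum matching has 8 edges (e.g. 1–D, 2–E, 3–H, 4–C, 5–B, 6–A, 7–G, 8–F).
By König's theorem the minimum vertex cover has the same size. One such cover is {1, A, B, C, E, F, G, H}.

8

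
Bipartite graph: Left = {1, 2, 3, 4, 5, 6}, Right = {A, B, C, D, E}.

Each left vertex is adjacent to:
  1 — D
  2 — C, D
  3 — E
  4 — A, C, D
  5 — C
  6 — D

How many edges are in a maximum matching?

A valid assignment of size 4: 1-D, 2-C, 3-E, 4-A.
The set {1, 2, 5, 6} has only 2 neighbours ({C, D}), so by Hall's theorem at most 4 of the 6 left vertices can be matched.

4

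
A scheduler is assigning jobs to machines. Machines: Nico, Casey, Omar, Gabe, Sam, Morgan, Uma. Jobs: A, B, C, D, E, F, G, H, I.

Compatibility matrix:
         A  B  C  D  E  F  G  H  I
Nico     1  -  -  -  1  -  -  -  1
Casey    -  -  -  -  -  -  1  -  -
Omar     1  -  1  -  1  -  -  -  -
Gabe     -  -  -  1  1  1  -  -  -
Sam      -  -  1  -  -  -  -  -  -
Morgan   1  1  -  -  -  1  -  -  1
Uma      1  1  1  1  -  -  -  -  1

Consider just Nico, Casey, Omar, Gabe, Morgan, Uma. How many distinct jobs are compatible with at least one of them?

8

The union of neighbours of {Nico, Casey, Omar, Gabe, Morgan, Uma} is {A, B, C, D, E, F, G, I}, which has 8 elements.
Since |N(S)| = 8 ≥ |S| = 6, Hall's condition holds for this subset.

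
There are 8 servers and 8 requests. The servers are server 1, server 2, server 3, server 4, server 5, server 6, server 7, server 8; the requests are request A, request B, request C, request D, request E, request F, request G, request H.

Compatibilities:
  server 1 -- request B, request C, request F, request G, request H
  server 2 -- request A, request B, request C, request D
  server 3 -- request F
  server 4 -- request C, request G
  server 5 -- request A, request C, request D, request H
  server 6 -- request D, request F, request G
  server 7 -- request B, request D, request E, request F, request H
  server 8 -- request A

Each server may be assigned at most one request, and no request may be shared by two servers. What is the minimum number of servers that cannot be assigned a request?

0

A valid assignment of size 8: server 1-request G, server 2-request B, server 3-request F, server 4-request C, server 5-request H, server 6-request D, server 7-request E, server 8-request A.
This saturates every server, so 8 is the maximum.
That matches 8 of the 8, leaving 0 unmatched; no matching can do better.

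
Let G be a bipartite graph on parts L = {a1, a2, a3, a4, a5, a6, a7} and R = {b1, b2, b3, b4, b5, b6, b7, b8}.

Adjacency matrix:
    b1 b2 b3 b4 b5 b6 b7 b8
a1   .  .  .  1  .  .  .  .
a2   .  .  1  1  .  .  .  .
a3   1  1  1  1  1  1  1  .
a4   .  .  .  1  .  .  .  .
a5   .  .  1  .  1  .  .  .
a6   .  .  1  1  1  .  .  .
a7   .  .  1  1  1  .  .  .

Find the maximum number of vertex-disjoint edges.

4

One maximum matching: a1→b4, a2→b3, a3→b7, a5→b5.
The set {a1, a2, a4, a5, a6, a7} has only 3 neighbours ({b3, b4, b5}), so by Hall's theorem at most 4 of the 7 left vertices can be matched.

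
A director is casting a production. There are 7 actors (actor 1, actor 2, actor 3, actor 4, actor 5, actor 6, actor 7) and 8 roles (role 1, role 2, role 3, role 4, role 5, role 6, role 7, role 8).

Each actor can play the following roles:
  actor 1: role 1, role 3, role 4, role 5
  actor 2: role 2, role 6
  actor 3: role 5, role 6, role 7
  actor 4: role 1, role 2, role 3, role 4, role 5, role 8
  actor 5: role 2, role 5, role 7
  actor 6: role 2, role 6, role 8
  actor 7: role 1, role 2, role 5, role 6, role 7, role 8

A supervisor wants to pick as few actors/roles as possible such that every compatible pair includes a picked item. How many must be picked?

7

The 7 edges actor 1–role 3, actor 2–role 2, actor 3–role 6, actor 4–role 1, actor 5–role 5, actor 6–role 8, actor 7–role 7 form a matching, so any vertex cover needs at least 7 vertices (one per matched edge).
Conversely {actor 1, actor 2, actor 3, actor 4, actor 5, actor 6, actor 7} meets every edge and has exactly 7 vertices, so 7 is optimal.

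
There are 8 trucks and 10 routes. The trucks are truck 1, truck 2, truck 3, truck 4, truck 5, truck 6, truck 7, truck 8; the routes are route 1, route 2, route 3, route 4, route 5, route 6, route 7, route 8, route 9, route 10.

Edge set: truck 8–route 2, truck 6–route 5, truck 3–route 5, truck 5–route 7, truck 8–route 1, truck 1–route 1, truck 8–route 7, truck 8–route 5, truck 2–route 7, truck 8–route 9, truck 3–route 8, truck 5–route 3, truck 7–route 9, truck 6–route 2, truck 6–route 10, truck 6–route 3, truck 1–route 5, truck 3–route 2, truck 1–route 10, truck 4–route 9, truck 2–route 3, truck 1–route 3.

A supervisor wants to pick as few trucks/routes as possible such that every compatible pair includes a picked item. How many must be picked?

{truck 1, truck 2, truck 3, truck 5, truck 6, truck 8, route 9} is a vertex cover of size 7: every edge has an endpoint in this set.
No smaller cover exists because truck 1–route 1, truck 2–route 3, truck 3–route 8, truck 4–route 9, truck 5–route 7, truck 6–route 10, truck 8–route 2 is a matching of size 7, and a cover must include an endpoint of each of these disjoint edges (König's theorem).

7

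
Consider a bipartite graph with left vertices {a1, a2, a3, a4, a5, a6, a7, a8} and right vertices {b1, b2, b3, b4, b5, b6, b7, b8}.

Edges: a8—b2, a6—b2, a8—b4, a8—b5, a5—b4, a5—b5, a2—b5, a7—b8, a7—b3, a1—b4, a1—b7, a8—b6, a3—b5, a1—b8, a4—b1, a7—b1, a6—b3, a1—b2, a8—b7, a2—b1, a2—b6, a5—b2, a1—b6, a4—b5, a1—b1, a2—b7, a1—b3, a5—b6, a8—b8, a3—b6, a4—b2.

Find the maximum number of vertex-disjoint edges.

8

For example, pair a1-b1, a2-b5, a3-b6, a4-b2, a5-b4, a6-b3, a7-b8, a8-b7.
This saturates every left vertex, so 8 is the maximum.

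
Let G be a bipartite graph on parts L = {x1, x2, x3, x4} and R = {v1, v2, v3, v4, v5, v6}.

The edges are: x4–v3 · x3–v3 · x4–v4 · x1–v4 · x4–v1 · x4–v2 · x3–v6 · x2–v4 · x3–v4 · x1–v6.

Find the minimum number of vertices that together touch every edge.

A maximum matching has 4 edges (e.g. x1–v6, x2–v4, x3–v3, x4–v2).
By König's theorem the minimum vertex cover has the same size. One such cover is {x1, x2, x3, x4}.

4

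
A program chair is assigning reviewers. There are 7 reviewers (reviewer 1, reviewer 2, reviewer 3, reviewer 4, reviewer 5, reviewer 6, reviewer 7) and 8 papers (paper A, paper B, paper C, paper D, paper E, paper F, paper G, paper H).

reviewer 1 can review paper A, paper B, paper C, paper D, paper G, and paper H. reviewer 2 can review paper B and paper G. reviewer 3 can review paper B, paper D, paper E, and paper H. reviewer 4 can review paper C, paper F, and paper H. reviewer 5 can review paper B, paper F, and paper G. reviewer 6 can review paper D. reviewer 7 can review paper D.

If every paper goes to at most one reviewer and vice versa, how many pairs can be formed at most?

For example, pair reviewer 1-paper C, reviewer 2-paper G, reviewer 3-paper B, reviewer 4-paper H, reviewer 5-paper F, reviewer 6-paper D.
The set {reviewer 6, reviewer 7} has only 1 neighbour ({paper D}), so by Hall's theorem at most 6 of the 7 reviewers can be matched.

6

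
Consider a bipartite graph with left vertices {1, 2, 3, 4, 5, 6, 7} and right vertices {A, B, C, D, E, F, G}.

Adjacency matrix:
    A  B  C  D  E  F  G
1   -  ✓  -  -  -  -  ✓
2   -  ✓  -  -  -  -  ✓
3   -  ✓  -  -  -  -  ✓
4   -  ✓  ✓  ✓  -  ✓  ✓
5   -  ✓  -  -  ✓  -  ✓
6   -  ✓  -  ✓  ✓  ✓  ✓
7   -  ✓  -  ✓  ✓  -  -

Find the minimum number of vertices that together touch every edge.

{4, 5, 6, 7, B, G} is a vertex cover of size 6: every edge has an endpoint in this set.
No smaller cover exists because 1–G, 2–B, 4–C, 5–E, 6–F, 7–D is a matching of size 6, and a cover must include an endpoint of each of these disjoint edges (König's theorem).

6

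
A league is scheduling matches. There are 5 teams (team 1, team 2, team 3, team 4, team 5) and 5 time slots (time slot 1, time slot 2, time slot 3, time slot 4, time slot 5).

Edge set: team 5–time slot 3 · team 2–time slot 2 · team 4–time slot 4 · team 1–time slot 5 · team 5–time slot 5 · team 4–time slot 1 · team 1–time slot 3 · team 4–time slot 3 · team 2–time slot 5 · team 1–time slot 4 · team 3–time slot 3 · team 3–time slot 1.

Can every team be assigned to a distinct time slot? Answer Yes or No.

Yes

One maximum matching: team 1–time slot 5, team 2–time slot 2, team 3–time slot 1, team 4–time slot 4, team 5–time slot 3.
All 5 teams are covered.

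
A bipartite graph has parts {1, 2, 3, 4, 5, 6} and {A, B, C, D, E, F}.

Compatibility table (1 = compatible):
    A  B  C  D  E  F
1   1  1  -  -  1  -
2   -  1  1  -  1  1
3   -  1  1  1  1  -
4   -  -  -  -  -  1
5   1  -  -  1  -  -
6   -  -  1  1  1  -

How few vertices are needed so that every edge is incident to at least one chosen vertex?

{1, 2, 3, 4, 5, 6} is a vertex cover of size 6: every edge has an endpoint in this set.
No smaller cover exists because 1–A, 2–B, 3–C, 4–F, 5–D, 6–E is a matching of size 6, and a cover must include an endpoint of each of these disjoint edges (König's theorem).

6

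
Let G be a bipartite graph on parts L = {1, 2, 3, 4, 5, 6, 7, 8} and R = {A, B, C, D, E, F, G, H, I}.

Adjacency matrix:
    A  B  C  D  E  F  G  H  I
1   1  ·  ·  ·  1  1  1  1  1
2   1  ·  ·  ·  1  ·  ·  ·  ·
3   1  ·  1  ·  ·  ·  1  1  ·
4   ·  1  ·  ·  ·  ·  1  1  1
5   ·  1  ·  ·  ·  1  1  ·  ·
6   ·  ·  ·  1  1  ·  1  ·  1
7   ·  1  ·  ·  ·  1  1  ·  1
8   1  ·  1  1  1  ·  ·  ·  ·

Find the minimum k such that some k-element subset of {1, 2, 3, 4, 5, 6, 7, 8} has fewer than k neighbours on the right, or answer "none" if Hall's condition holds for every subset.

none

A matching saturating every left vertex exists, for instance 1→G, 2→A, 3→C, 4→B, 5→F, 6→D, 7→I, 8→E.
By Hall's marriage theorem, this means |N(S)| ≥ |S| for every subset S, so no violating subset exists.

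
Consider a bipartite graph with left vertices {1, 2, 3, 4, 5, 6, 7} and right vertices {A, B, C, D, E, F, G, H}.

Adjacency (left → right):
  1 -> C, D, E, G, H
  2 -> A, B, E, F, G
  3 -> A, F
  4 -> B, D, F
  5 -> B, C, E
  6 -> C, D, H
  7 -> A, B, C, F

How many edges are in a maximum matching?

One maximum matching: 1-G, 2-A, 3-F, 4-D, 5-E, 6-C, 7-B.
All 7 left vertices are matched, so no larger matching exists.

7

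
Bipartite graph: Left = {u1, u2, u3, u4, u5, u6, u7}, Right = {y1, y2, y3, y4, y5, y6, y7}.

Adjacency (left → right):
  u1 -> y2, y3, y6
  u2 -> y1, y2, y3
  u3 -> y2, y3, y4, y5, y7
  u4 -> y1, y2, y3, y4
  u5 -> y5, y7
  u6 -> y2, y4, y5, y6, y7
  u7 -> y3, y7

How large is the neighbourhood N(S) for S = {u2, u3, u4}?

The union of neighbours of {u2, u3, u4} is {y1, y2, y3, y4, y5, y7}, which has 6 elements.
Since |N(S)| = 6 ≥ |S| = 3, Hall's condition holds for this subset.

6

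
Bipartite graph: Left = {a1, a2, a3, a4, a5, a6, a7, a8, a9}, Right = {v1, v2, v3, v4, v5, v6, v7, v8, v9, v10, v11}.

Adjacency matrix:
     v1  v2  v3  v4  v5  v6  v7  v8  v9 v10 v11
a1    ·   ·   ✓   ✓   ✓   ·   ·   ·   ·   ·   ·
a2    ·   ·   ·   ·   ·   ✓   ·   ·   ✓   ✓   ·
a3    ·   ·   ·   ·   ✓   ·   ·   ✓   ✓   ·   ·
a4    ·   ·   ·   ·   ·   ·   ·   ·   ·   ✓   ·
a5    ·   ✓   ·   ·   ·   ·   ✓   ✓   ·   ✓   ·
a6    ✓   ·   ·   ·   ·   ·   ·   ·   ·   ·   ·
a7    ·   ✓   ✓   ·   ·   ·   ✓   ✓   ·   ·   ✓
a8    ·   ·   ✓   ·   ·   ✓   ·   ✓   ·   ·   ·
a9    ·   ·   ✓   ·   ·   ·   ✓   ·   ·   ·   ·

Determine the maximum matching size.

One maximum matching: a1-v4, a2-v9, a3-v8, a4-v10, a5-v2, a6-v1, a7-v11, a8-v6, a9-v7.
All 9 left vertices are matched, so no larger matching exists.

9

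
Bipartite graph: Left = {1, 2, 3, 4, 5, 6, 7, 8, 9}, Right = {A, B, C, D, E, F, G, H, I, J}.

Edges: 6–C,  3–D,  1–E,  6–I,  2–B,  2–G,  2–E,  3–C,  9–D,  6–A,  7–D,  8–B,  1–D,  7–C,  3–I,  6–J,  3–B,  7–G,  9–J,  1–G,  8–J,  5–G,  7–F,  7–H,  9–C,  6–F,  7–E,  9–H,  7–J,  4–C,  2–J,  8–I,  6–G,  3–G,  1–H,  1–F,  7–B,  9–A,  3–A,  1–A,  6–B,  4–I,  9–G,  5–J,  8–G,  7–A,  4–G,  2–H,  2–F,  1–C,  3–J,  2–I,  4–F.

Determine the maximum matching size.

9

A valid assignment of size 9: 1-H, 2-B, 3-A, 4-C, 5-G, 6-F, 7-E, 8-I, 9-J.
This saturates every left vertex, so 9 is the maximum.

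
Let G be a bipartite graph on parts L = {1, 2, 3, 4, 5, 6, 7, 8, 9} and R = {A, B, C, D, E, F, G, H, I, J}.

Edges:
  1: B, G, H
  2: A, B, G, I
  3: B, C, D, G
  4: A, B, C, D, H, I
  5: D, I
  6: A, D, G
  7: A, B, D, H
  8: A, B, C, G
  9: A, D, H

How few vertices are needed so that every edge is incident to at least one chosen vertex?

7

A maximum matching has 7 edges (e.g. 1–G, 2–A, 3–C, 4–H, 5–I, 6–D, 7–B).
By König's theorem the minimum vertex cover has the same size. One such cover is {A, B, C, D, G, H, I}.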